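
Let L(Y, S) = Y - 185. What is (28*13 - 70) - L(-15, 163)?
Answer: 494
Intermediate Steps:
L(Y, S) = -185 + Y
(28*13 - 70) - L(-15, 163) = (28*13 - 70) - (-185 - 15) = (364 - 70) - 1*(-200) = 294 + 200 = 494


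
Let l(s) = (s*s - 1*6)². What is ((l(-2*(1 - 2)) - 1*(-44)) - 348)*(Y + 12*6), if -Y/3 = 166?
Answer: 127800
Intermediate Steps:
Y = -498 (Y = -3*166 = -498)
l(s) = (-6 + s²)² (l(s) = (s² - 6)² = (-6 + s²)²)
((l(-2*(1 - 2)) - 1*(-44)) - 348)*(Y + 12*6) = (((-6 + (-2*(1 - 2))²)² - 1*(-44)) - 348)*(-498 + 12*6) = (((-6 + (-2*(-1))²)² + 44) - 348)*(-498 + 72) = (((-6 + 2²)² + 44) - 348)*(-426) = (((-6 + 4)² + 44) - 348)*(-426) = (((-2)² + 44) - 348)*(-426) = ((4 + 44) - 348)*(-426) = (48 - 348)*(-426) = -300*(-426) = 127800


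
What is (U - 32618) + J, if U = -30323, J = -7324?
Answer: -70265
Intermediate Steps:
(U - 32618) + J = (-30323 - 32618) - 7324 = -62941 - 7324 = -70265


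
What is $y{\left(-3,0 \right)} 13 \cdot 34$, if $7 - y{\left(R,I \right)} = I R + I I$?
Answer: $3094$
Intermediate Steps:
$y{\left(R,I \right)} = 7 - I^{2} - I R$ ($y{\left(R,I \right)} = 7 - \left(I R + I I\right) = 7 - \left(I R + I^{2}\right) = 7 - \left(I^{2} + I R\right) = 7 - I^{2} - I R$)
$y{\left(-3,0 \right)} 13 \cdot 34 = \left(7 - 0^{2} - 0 \left(-3\right)\right) 13 \cdot 34 = \left(7 - 0 + 0\right) 13 \cdot 34 = \left(7 + 0 + 0\right) 13 \cdot 34 = 7 \cdot 13 \cdot 34 = 91 \cdot 34 = 3094$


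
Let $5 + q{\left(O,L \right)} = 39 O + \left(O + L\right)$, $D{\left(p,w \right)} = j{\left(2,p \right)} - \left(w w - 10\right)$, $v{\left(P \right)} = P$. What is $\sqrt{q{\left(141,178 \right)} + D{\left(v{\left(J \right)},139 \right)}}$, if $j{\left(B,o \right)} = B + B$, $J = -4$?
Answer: $i \sqrt{13494} \approx 116.16 i$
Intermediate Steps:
$j{\left(B,o \right)} = 2 B$
$D{\left(p,w \right)} = 14 - w^{2}$ ($D{\left(p,w \right)} = 2 \cdot 2 - \left(w w - 10\right) = 4 - \left(w^{2} - 10\right) = 4 - \left(-10 + w^{2}\right) = 14 - w^{2}$)
$q{\left(O,L \right)} = -5 + L + 40 O$ ($q{\left(O,L \right)} = -5 + \left(39 O + \left(O + L\right)\right) = -5 + \left(39 O + \left(L + O\right)\right) = -5 + \left(L + 40 O\right) = -5 + L + 40 O$)
$\sqrt{q{\left(141,178 \right)} + D{\left(v{\left(J \right)},139 \right)}} = \sqrt{\left(-5 + 178 + 40 \cdot 141\right) + \left(14 - 139^{2}\right)} = \sqrt{\left(-5 + 178 + 5640\right) + \left(14 - 19321\right)} = \sqrt{5813 + \left(14 - 19321\right)} = \sqrt{5813 - 19307} = \sqrt{-13494} = i \sqrt{13494}$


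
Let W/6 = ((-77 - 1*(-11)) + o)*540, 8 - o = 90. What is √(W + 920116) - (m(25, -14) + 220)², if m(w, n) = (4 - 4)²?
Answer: -48400 + 2*√110149 ≈ -47736.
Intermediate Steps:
o = -82 (o = 8 - 1*90 = 8 - 90 = -82)
m(w, n) = 0 (m(w, n) = 0² = 0)
W = -479520 (W = 6*(((-77 - 1*(-11)) - 82)*540) = 6*(((-77 + 11) - 82)*540) = 6*((-66 - 82)*540) = 6*(-148*540) = 6*(-79920) = -479520)
√(W + 920116) - (m(25, -14) + 220)² = √(-479520 + 920116) - (0 + 220)² = √440596 - 1*220² = 2*√110149 - 1*48400 = 2*√110149 - 48400 = -48400 + 2*√110149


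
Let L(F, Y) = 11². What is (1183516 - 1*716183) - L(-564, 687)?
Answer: 467212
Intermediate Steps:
L(F, Y) = 121
(1183516 - 1*716183) - L(-564, 687) = (1183516 - 1*716183) - 1*121 = (1183516 - 716183) - 121 = 467333 - 121 = 467212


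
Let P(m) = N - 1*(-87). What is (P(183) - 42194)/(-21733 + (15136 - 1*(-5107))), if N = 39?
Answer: 21034/745 ≈ 28.234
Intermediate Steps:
P(m) = 126 (P(m) = 39 - 1*(-87) = 39 + 87 = 126)
(P(183) - 42194)/(-21733 + (15136 - 1*(-5107))) = (126 - 42194)/(-21733 + (15136 - 1*(-5107))) = -42068/(-21733 + (15136 + 5107)) = -42068/(-21733 + 20243) = -42068/(-1490) = -42068*(-1/1490) = 21034/745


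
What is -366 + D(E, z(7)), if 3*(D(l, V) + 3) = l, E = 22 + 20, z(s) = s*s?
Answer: -355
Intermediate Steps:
z(s) = s²
E = 42
D(l, V) = -3 + l/3
-366 + D(E, z(7)) = -366 + (-3 + (⅓)*42) = -366 + (-3 + 14) = -366 + 11 = -355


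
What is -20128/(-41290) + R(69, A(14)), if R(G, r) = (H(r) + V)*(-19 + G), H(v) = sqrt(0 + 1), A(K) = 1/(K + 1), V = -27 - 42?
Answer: -70182936/20645 ≈ -3399.5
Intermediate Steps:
V = -69
A(K) = 1/(1 + K)
H(v) = 1 (H(v) = sqrt(1) = 1)
R(G, r) = 1292 - 68*G (R(G, r) = (1 - 69)*(-19 + G) = -68*(-19 + G) = 1292 - 68*G)
-20128/(-41290) + R(69, A(14)) = -20128/(-41290) + (1292 - 68*69) = -20128*(-1/41290) + (1292 - 4692) = 10064/20645 - 3400 = -70182936/20645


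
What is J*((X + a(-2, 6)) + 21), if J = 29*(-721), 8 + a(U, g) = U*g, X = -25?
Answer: 501816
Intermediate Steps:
a(U, g) = -8 + U*g
J = -20909
J*((X + a(-2, 6)) + 21) = -20909*((-25 + (-8 - 2*6)) + 21) = -20909*((-25 + (-8 - 12)) + 21) = -20909*((-25 - 20) + 21) = -20909*(-45 + 21) = -20909*(-24) = 501816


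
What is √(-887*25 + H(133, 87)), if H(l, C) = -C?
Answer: I*√22262 ≈ 149.2*I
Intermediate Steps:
√(-887*25 + H(133, 87)) = √(-887*25 - 1*87) = √(-22175 - 87) = √(-22262) = I*√22262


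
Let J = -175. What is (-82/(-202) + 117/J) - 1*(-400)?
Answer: 7065358/17675 ≈ 399.74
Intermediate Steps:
(-82/(-202) + 117/J) - 1*(-400) = (-82/(-202) + 117/(-175)) - 1*(-400) = (-82*(-1/202) + 117*(-1/175)) + 400 = (41/101 - 117/175) + 400 = -4642/17675 + 400 = 7065358/17675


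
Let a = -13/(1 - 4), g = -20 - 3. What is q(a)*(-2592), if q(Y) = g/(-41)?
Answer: -59616/41 ≈ -1454.0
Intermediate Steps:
g = -23
a = 13/3 (a = -13/(-3) = -1/3*(-13) = 13/3 ≈ 4.3333)
q(Y) = 23/41 (q(Y) = -23/(-41) = -23*(-1/41) = 23/41)
q(a)*(-2592) = (23/41)*(-2592) = -59616/41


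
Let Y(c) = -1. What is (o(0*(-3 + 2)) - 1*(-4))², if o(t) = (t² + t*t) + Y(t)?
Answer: 9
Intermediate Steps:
o(t) = -1 + 2*t² (o(t) = (t² + t*t) - 1 = (t² + t²) - 1 = 2*t² - 1 = -1 + 2*t²)
(o(0*(-3 + 2)) - 1*(-4))² = ((-1 + 2*(0*(-3 + 2))²) - 1*(-4))² = ((-1 + 2*(0*(-1))²) + 4)² = ((-1 + 2*0²) + 4)² = ((-1 + 2*0) + 4)² = ((-1 + 0) + 4)² = (-1 + 4)² = 3² = 9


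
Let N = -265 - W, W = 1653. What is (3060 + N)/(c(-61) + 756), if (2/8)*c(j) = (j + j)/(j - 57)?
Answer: 33689/22424 ≈ 1.5024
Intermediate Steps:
c(j) = 8*j/(-57 + j) (c(j) = 4*((j + j)/(j - 57)) = 4*((2*j)/(-57 + j)) = 4*(2*j/(-57 + j)) = 8*j/(-57 + j))
N = -1918 (N = -265 - 1*1653 = -265 - 1653 = -1918)
(3060 + N)/(c(-61) + 756) = (3060 - 1918)/(8*(-61)/(-57 - 61) + 756) = 1142/(8*(-61)/(-118) + 756) = 1142/(8*(-61)*(-1/118) + 756) = 1142/(244/59 + 756) = 1142/(44848/59) = 1142*(59/44848) = 33689/22424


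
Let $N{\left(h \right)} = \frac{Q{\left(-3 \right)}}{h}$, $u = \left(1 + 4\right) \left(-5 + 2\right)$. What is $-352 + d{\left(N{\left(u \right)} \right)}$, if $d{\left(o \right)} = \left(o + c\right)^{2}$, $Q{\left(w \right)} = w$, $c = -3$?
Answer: $- \frac{8604}{25} \approx -344.16$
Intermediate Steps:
$u = -15$ ($u = 5 \left(-3\right) = -15$)
$N{\left(h \right)} = - \frac{3}{h}$
$d{\left(o \right)} = \left(-3 + o\right)^{2}$ ($d{\left(o \right)} = \left(o - 3\right)^{2} = \left(-3 + o\right)^{2}$)
$-352 + d{\left(N{\left(u \right)} \right)} = -352 + \left(-3 - \frac{3}{-15}\right)^{2} = -352 + \left(-3 - - \frac{1}{5}\right)^{2} = -352 + \left(-3 + \frac{1}{5}\right)^{2} = -352 + \left(- \frac{14}{5}\right)^{2} = -352 + \frac{196}{25} = - \frac{8604}{25}$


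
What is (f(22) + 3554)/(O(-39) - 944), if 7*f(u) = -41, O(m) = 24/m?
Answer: -322881/85960 ≈ -3.7562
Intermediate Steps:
f(u) = -41/7 (f(u) = (1/7)*(-41) = -41/7)
(f(22) + 3554)/(O(-39) - 944) = (-41/7 + 3554)/(24/(-39) - 944) = 24837/(7*(24*(-1/39) - 944)) = 24837/(7*(-8/13 - 944)) = 24837/(7*(-12280/13)) = (24837/7)*(-13/12280) = -322881/85960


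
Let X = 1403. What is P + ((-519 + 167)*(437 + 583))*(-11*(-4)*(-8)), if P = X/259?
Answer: 32732960123/259 ≈ 1.2638e+8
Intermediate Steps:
P = 1403/259 ≈ 5.4170
P + ((-519 + 167)*(437 + 583))*(-11*(-4)*(-8)) = 1403/259 + ((-519 + 167)*(437 + 583))*(-11*(-4)*(-8)) = 1403/259 + (-352*1020)*(44*(-8)) = 1403/259 - 359040*(-352) = 1403/259 + 126382080 = 32732960123/259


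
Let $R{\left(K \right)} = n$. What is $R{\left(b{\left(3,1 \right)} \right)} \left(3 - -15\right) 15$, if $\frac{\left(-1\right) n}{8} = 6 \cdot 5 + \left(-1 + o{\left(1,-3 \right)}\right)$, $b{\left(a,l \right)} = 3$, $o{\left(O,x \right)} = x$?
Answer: $-56160$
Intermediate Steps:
$n = -208$ ($n = - 8 \left(6 \cdot 5 - 4\right) = - 8 \left(30 - 4\right) = \left(-8\right) 26 = -208$)
$R{\left(K \right)} = -208$
$R{\left(b{\left(3,1 \right)} \right)} \left(3 - -15\right) 15 = - 208 \left(3 - -15\right) 15 = - 208 \left(3 + 15\right) 15 = \left(-208\right) 18 \cdot 15 = \left(-3744\right) 15 = -56160$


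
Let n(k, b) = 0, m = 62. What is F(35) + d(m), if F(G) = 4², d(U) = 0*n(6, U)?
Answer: 16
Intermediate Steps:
d(U) = 0 (d(U) = 0*0 = 0)
F(G) = 16
F(35) + d(m) = 16 + 0 = 16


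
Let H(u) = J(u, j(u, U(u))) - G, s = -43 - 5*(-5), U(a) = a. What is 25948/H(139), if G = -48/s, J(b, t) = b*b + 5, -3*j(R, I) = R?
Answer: 38922/28985 ≈ 1.3428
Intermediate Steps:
s = -18 (s = -43 + 25 = -18)
j(R, I) = -R/3
J(b, t) = 5 + b² (J(b, t) = b² + 5 = 5 + b²)
G = 8/3 (G = -48/(-18) = -48*(-1/18) = 8/3 ≈ 2.6667)
H(u) = 7/3 + u² (H(u) = (5 + u²) - 1*8/3 = (5 + u²) - 8/3 = 7/3 + u²)
25948/H(139) = 25948/(7/3 + 139²) = 25948/(7/3 + 19321) = 25948/(57970/3) = 25948*(3/57970) = 38922/28985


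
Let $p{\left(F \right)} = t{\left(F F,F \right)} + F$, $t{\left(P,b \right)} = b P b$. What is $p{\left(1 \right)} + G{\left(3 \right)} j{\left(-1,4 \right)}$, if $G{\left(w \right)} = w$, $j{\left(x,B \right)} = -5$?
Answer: $-13$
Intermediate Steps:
$t{\left(P,b \right)} = P b^{2}$ ($t{\left(P,b \right)} = P b b = P b^{2}$)
$p{\left(F \right)} = F + F^{4}$ ($p{\left(F \right)} = F F F^{2} + F = F^{2} F^{2} + F = F^{4} + F = F + F^{4}$)
$p{\left(1 \right)} + G{\left(3 \right)} j{\left(-1,4 \right)} = \left(1 + 1^{4}\right) + 3 \left(-5\right) = \left(1 + 1\right) - 15 = 2 - 15 = -13$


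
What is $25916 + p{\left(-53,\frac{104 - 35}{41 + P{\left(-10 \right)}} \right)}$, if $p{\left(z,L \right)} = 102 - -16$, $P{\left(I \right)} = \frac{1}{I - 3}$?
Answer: $26034$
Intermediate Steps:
$P{\left(I \right)} = \frac{1}{-3 + I}$
$p{\left(z,L \right)} = 118$ ($p{\left(z,L \right)} = 102 + 16 = 118$)
$25916 + p{\left(-53,\frac{104 - 35}{41 + P{\left(-10 \right)}} \right)} = 25916 + 118 = 26034$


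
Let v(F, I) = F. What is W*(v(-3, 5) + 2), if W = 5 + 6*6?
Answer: -41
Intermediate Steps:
W = 41 (W = 5 + 36 = 41)
W*(v(-3, 5) + 2) = 41*(-3 + 2) = 41*(-1) = -41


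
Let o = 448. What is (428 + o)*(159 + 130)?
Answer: 253164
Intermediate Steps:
(428 + o)*(159 + 130) = (428 + 448)*(159 + 130) = 876*289 = 253164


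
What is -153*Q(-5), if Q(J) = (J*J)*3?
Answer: -11475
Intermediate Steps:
Q(J) = 3*J**2 (Q(J) = J**2*3 = 3*J**2)
-153*Q(-5) = -459*(-5)**2 = -459*25 = -153*75 = -11475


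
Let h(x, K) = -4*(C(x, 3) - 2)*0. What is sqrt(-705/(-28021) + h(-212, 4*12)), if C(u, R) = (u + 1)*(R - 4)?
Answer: sqrt(19754805)/28021 ≈ 0.15862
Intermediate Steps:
C(u, R) = (1 + u)*(-4 + R)
h(x, K) = 0 (h(x, K) = -4*((-4 + 3 - 4*x + 3*x) - 2)*0 = -4*((-1 - x) - 2)*0 = -4*(-3 - x)*0 = -4*0 = 0)
sqrt(-705/(-28021) + h(-212, 4*12)) = sqrt(-705/(-28021) + 0) = sqrt(-705*(-1/28021) + 0) = sqrt(705/28021 + 0) = sqrt(705/28021) = sqrt(19754805)/28021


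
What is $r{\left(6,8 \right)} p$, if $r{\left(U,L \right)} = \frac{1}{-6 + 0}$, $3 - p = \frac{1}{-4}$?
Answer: $- \frac{13}{24} \approx -0.54167$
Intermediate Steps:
$p = \frac{13}{4}$ ($p = 3 - \frac{1}{-4} = 3 - - \frac{1}{4} = 3 + \frac{1}{4} = \frac{13}{4} \approx 3.25$)
$r{\left(U,L \right)} = - \frac{1}{6}$ ($r{\left(U,L \right)} = \frac{1}{-6} = - \frac{1}{6}$)
$r{\left(6,8 \right)} p = \left(- \frac{1}{6}\right) \frac{13}{4} = - \frac{13}{24}$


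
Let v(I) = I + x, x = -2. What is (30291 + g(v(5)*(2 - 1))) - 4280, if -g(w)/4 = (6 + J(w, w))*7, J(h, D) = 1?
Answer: 25815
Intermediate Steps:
v(I) = -2 + I (v(I) = I - 2 = -2 + I)
g(w) = -196 (g(w) = -4*(6 + 1)*7 = -28*7 = -4*49 = -196)
(30291 + g(v(5)*(2 - 1))) - 4280 = (30291 - 196) - 4280 = 30095 - 4280 = 25815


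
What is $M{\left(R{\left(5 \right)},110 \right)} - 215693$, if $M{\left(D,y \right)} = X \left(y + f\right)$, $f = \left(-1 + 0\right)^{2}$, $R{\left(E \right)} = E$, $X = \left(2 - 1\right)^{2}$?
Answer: $-215582$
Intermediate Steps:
$X = 1$ ($X = 1^{2} = 1$)
$f = 1$ ($f = \left(-1\right)^{2} = 1$)
$M{\left(D,y \right)} = 1 + y$ ($M{\left(D,y \right)} = 1 \left(y + 1\right) = 1 \left(1 + y\right) = 1 + y$)
$M{\left(R{\left(5 \right)},110 \right)} - 215693 = \left(1 + 110\right) - 215693 = 111 - 215693 = -215582$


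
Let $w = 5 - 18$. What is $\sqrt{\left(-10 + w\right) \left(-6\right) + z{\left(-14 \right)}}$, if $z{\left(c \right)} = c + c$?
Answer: $\sqrt{110} \approx 10.488$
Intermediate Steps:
$w = -13$ ($w = 5 - 18 = -13$)
$z{\left(c \right)} = 2 c$
$\sqrt{\left(-10 + w\right) \left(-6\right) + z{\left(-14 \right)}} = \sqrt{\left(-10 - 13\right) \left(-6\right) + 2 \left(-14\right)} = \sqrt{\left(-23\right) \left(-6\right) - 28} = \sqrt{138 - 28} = \sqrt{110}$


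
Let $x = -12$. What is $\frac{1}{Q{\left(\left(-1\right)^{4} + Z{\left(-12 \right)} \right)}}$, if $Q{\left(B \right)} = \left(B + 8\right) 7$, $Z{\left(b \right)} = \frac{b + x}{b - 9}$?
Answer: $\frac{1}{71} \approx 0.014085$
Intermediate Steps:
$Z{\left(b \right)} = \frac{-12 + b}{-9 + b}$ ($Z{\left(b \right)} = \frac{b - 12}{b - 9} = \frac{-12 + b}{-9 + b}$)
$Q{\left(B \right)} = 56 + 7 B$ ($Q{\left(B \right)} = \left(8 + B\right) 7 = 56 + 7 B$)
$\frac{1}{Q{\left(\left(-1\right)^{4} + Z{\left(-12 \right)} \right)}} = \frac{1}{56 + 7 \left(\left(-1\right)^{4} + \frac{-12 - 12}{-9 - 12}\right)} = \frac{1}{56 + 7 \left(1 + \frac{1}{-21} \left(-24\right)\right)} = \frac{1}{56 + 7 \left(1 - - \frac{8}{7}\right)} = \frac{1}{56 + 7 \left(1 + \frac{8}{7}\right)} = \frac{1}{56 + 7 \cdot \frac{15}{7}} = \frac{1}{56 + 15} = \frac{1}{71}$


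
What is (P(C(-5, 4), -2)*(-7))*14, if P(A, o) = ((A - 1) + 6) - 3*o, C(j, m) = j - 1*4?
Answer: -196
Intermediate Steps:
C(j, m) = -4 + j (C(j, m) = j - 4 = -4 + j)
P(A, o) = 5 + A - 3*o (P(A, o) = ((-1 + A) + 6) - 3*o = (5 + A) - 3*o = 5 + A - 3*o)
(P(C(-5, 4), -2)*(-7))*14 = ((5 + (-4 - 5) - 3*(-2))*(-7))*14 = ((5 - 9 + 6)*(-7))*14 = (2*(-7))*14 = -14*14 = -196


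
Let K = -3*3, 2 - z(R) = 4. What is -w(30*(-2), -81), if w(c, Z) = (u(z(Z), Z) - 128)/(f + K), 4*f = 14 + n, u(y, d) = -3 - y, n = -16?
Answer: -258/19 ≈ -13.579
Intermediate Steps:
z(R) = -2 (z(R) = 2 - 1*4 = 2 - 4 = -2)
K = -9
f = -½ (f = (14 - 16)/4 = (¼)*(-2) = -½ ≈ -0.50000)
w(c, Z) = 258/19 (w(c, Z) = ((-3 - 1*(-2)) - 128)/(-½ - 9) = ((-3 + 2) - 128)/(-19/2) = (-1 - 128)*(-2/19) = -129*(-2/19) = 258/19)
-w(30*(-2), -81) = -1*258/19 = -258/19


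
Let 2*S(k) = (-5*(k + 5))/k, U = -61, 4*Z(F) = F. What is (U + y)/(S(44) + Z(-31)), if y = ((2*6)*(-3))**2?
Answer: -108680/927 ≈ -117.24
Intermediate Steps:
Z(F) = F/4
y = 1296 (y = (12*(-3))**2 = (-36)**2 = 1296)
S(k) = (-25 - 5*k)/(2*k) (S(k) = ((-5*(k + 5))/k)/2 = ((-5*(5 + k))/k)/2 = ((-25 - 5*k)/k)/2 = (-25 - 5*k)/(2*k))
(U + y)/(S(44) + Z(-31)) = (-61 + 1296)/((5/2)*(-5 - 1*44)/44 + (1/4)*(-31)) = 1235/((5/2)*(1/44)*(-5 - 44) - 31/4) = 1235/((5/2)*(1/44)*(-49) - 31/4) = 1235/(-245/88 - 31/4) = 1235/(-927/88) = 1235*(-88/927) = -108680/927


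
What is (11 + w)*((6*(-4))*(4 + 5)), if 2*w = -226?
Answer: 22032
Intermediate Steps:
w = -113 (w = (½)*(-226) = -113)
(11 + w)*((6*(-4))*(4 + 5)) = (11 - 113)*((6*(-4))*(4 + 5)) = -(-2448)*9 = -102*(-216) = 22032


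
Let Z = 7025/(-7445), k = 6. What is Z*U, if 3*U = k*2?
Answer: -5620/1489 ≈ -3.7743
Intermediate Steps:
Z = -1405/1489 (Z = 7025*(-1/7445) = -1405/1489 ≈ -0.94359)
U = 4 (U = (6*2)/3 = (⅓)*12 = 4)
Z*U = -1405/1489*4 = -5620/1489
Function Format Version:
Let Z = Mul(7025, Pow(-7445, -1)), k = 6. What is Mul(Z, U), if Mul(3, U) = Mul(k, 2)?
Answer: Rational(-5620, 1489) ≈ -3.7743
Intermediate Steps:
Z = Rational(-1405, 1489) (Z = Mul(7025, Rational(-1, 7445)) = Rational(-1405, 1489) ≈ -0.94359)
U = 4 (U = Mul(Rational(1, 3), Mul(6, 2)) = Mul(Rational(1, 3), 12) = 4)
Mul(Z, U) = Mul(Rational(-1405, 1489), 4) = Rational(-5620, 1489)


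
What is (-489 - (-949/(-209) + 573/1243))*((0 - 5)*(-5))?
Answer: -291670925/23617 ≈ -12350.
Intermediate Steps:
(-489 - (-949/(-209) + 573/1243))*((0 - 5)*(-5)) = (-489 - (-949*(-1/209) + 573*(1/1243)))*(-5*(-5)) = (-489 - (949/209 + 573/1243))*25 = (-489 - 1*118124/23617)*25 = (-489 - 118124/23617)*25 = -11666837/23617*25 = -291670925/23617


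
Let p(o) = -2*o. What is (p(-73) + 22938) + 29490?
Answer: 52574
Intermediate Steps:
(p(-73) + 22938) + 29490 = (-2*(-73) + 22938) + 29490 = (146 + 22938) + 29490 = 23084 + 29490 = 52574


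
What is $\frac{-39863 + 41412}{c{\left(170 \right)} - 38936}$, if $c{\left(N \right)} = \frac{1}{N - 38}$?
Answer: $- \frac{204468}{5139551} \approx -0.039783$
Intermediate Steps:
$c{\left(N \right)} = \frac{1}{-38 + N}$
$\frac{-39863 + 41412}{c{\left(170 \right)} - 38936} = \frac{-39863 + 41412}{\frac{1}{-38 + 170} - 38936} = \frac{1549}{\frac{1}{132} - 38936} = \frac{1549}{- \frac{5139551}{132}} = 1549 \left(- \frac{132}{5139551}\right) = - \frac{204468}{5139551}$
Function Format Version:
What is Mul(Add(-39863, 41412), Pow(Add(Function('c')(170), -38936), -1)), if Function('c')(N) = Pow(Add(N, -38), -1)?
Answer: Rational(-204468, 5139551) ≈ -0.039783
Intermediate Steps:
Function('c')(N) = Pow(Add(-38, N), -1)
Mul(Add(-39863, 41412), Pow(Add(Function('c')(170), -38936), -1)) = Mul(Add(-39863, 41412), Pow(Add(Pow(Add(-38, 170), -1), -38936), -1)) = Mul(1549, Pow(Add(Pow(132, -1), -38936), -1)) = Mul(1549, Pow(Add(Rational(1, 132), -38936), -1)) = Mul(1549, Pow(Rational(-5139551, 132), -1)) = Mul(1549, Rational(-132, 5139551)) = Rational(-204468, 5139551)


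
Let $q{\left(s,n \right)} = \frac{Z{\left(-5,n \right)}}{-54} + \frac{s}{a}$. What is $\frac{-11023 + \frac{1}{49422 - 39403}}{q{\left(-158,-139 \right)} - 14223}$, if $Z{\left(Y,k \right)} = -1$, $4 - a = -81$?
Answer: $\frac{506917011240}{654160718323} \approx 0.77491$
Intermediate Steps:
$a = 85$ ($a = 4 - -81 = 4 + 81 = 85$)
$q{\left(s,n \right)} = \frac{1}{54} + \frac{s}{85}$ ($q{\left(s,n \right)} = - \frac{1}{-54} + \frac{s}{85} = \left(-1\right) \left(- \frac{1}{54}\right) + s \frac{1}{85} = \frac{1}{54} + \frac{s}{85}$)
$\frac{-11023 + \frac{1}{49422 - 39403}}{q{\left(-158,-139 \right)} - 14223} = \frac{-11023 + \frac{1}{49422 - 39403}}{\left(\frac{1}{54} + \frac{1}{85} \left(-158\right)\right) - 14223} = \frac{-11023 + \frac{1}{10019}}{\left(\frac{1}{54} - \frac{158}{85}\right) - 14223} = \frac{-11023 + \frac{1}{10019}}{- \frac{8447}{4590} - 14223} = - \frac{110439436}{10019 \left(- \frac{65292017}{4590}\right)} = \left(- \frac{110439436}{10019}\right) \left(- \frac{4590}{65292017}\right) = \frac{506917011240}{654160718323}$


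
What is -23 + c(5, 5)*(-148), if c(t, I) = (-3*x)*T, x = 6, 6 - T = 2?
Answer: 10633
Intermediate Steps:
T = 4 (T = 6 - 1*2 = 6 - 2 = 4)
c(t, I) = -72 (c(t, I) = -3*6*4 = -18*4 = -72)
-23 + c(5, 5)*(-148) = -23 - 72*(-148) = -23 + 10656 = 10633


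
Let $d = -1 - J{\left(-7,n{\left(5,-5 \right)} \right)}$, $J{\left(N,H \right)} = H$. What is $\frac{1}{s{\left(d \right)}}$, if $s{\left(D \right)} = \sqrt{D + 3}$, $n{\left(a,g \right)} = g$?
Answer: $\frac{\sqrt{7}}{7} \approx 0.37796$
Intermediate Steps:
$d = 4$ ($d = -1 - -5 = -1 + 5 = 4$)
$s{\left(D \right)} = \sqrt{3 + D}$
$\frac{1}{s{\left(d \right)}} = \frac{1}{\sqrt{3 + 4}} = \frac{1}{\sqrt{7}} = \frac{\sqrt{7}}{7}$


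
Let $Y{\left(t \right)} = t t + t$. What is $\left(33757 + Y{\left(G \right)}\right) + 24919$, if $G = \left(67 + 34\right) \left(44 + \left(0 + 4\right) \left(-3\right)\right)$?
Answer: $10507732$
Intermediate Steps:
$G = 3232$ ($G = 101 \left(44 + 4 \left(-3\right)\right) = 101 \left(44 - 12\right) = 101 \cdot 32 = 3232$)
$Y{\left(t \right)} = t + t^{2}$ ($Y{\left(t \right)} = t^{2} + t = t + t^{2}$)
$\left(33757 + Y{\left(G \right)}\right) + 24919 = \left(33757 + 3232 \left(1 + 3232\right)\right) + 24919 = \left(33757 + 3232 \cdot 3233\right) + 24919 = \left(33757 + 10449056\right) + 24919 = 10482813 + 24919 = 10507732$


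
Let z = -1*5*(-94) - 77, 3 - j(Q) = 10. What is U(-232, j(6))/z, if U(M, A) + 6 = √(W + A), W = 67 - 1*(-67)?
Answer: -2/131 + √127/393 ≈ 0.013408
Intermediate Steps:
j(Q) = -7 (j(Q) = 3 - 1*10 = 3 - 10 = -7)
W = 134 (W = 67 + 67 = 134)
U(M, A) = -6 + √(134 + A)
z = 393 (z = -5*(-94) - 77 = 470 - 77 = 393)
U(-232, j(6))/z = (-6 + √(134 - 7))/393 = (-6 + √127)*(1/393) = -2/131 + √127/393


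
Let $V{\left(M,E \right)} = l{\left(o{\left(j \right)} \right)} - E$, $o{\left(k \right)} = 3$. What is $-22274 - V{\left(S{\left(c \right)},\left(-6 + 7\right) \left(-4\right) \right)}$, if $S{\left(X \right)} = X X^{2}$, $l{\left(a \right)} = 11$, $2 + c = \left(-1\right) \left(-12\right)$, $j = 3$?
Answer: $-22289$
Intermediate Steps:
$c = 10$ ($c = -2 - -12 = -2 + 12 = 10$)
$S{\left(X \right)} = X^{3}$
$V{\left(M,E \right)} = 11 - E$
$-22274 - V{\left(S{\left(c \right)},\left(-6 + 7\right) \left(-4\right) \right)} = -22274 - \left(11 - \left(-6 + 7\right) \left(-4\right)\right) = -22274 - \left(11 - 1 \left(-4\right)\right) = -22274 - \left(11 - -4\right) = -22274 - \left(11 + 4\right) = -22274 - 15 = -22289$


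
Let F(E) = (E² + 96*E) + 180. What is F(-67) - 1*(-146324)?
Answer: 144561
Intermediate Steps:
F(E) = 180 + E² + 96*E
F(-67) - 1*(-146324) = (180 + (-67)² + 96*(-67)) - 1*(-146324) = (180 + 4489 - 6432) + 146324 = -1763 + 146324 = 144561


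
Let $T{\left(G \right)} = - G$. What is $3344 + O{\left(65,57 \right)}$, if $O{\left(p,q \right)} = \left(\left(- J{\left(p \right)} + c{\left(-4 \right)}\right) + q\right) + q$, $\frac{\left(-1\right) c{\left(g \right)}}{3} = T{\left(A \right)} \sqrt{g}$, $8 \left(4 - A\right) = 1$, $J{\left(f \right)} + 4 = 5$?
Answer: $3457 + \frac{93 i}{4} \approx 3457.0 + 23.25 i$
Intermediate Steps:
$J{\left(f \right)} = 1$ ($J{\left(f \right)} = -4 + 5 = 1$)
$A = \frac{31}{8}$ ($A = 4 - \frac{1}{8} = \frac{31}{8} \approx 3.875$)
$c{\left(g \right)} = \frac{93 \sqrt{g}}{8}$ ($c{\left(g \right)} = - 3 \left(-1\right) \frac{31}{8} \sqrt{g} = - 3 \left(- \frac{31 \sqrt{g}}{8}\right) = \frac{93 \sqrt{g}}{8}$)
$O{\left(p,q \right)} = -1 + 2 q + \frac{93 i}{4}$ ($O{\left(p,q \right)} = \left(\left(\left(-1\right) 1 + \frac{93 \sqrt{-4}}{8}\right) + q\right) + q = \left(\left(-1 + \frac{93 \cdot 2 i}{8}\right) + q\right) + q = \left(\left(-1 + \frac{93 i}{4}\right) + q\right) + q = \left(-1 + q + \frac{93 i}{4}\right) + q = -1 + 2 q + \frac{93 i}{4}$)
$3344 + O{\left(65,57 \right)} = 3344 + \left(-1 + 2 \cdot 57 + \frac{93 i}{4}\right) = 3344 + \left(-1 + 114 + \frac{93 i}{4}\right) = 3344 + \left(113 + \frac{93 i}{4}\right) = 3457 + \frac{93 i}{4}$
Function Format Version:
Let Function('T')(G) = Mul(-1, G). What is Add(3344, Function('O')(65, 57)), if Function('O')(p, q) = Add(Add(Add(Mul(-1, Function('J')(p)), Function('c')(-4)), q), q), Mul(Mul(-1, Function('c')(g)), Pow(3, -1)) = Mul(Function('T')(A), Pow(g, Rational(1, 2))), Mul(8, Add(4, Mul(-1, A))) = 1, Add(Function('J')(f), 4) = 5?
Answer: Add(3457, Mul(Rational(93, 4), I)) ≈ Add(3457.0, Mul(23.250, I))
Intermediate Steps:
Function('J')(f) = 1 (Function('J')(f) = Add(-4, 5) = 1)
A = Rational(31, 8) (A = Add(4, Mul(Rational(-1, 8), 1)) = Add(4, Rational(-1, 8)) = Rational(31, 8) ≈ 3.8750)
Function('c')(g) = Mul(Rational(93, 8), Pow(g, Rational(1, 2))) (Function('c')(g) = Mul(-3, Mul(Mul(-1, Rational(31, 8)), Pow(g, Rational(1, 2)))) = Mul(-3, Mul(Rational(-31, 8), Pow(g, Rational(1, 2)))) = Mul(Rational(93, 8), Pow(g, Rational(1, 2))))
Function('O')(p, q) = Add(-1, Mul(2, q), Mul(Rational(93, 4), I)) (Function('O')(p, q) = Add(Add(Add(Mul(-1, 1), Mul(Rational(93, 8), Pow(-4, Rational(1, 2)))), q), q) = Add(Add(Add(-1, Mul(Rational(93, 8), Mul(2, I))), q), q) = Add(Add(Add(-1, Mul(Rational(93, 4), I)), q), q) = Add(Add(-1, q, Mul(Rational(93, 4), I)), q) = Add(-1, Mul(2, q), Mul(Rational(93, 4), I)))
Add(3344, Function('O')(65, 57)) = Add(3344, Add(-1, Mul(2, 57), Mul(Rational(93, 4), I))) = Add(3344, Add(-1, 114, Mul(Rational(93, 4), I))) = Add(3344, Add(113, Mul(Rational(93, 4), I))) = Add(3457, Mul(Rational(93, 4), I))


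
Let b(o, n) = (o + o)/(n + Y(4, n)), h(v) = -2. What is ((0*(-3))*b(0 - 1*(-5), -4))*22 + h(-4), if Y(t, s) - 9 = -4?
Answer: -2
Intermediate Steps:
Y(t, s) = 5 (Y(t, s) = 9 - 4 = 5)
b(o, n) = 2*o/(5 + n) (b(o, n) = (o + o)/(n + 5) = (2*o)/(5 + n) = 2*o/(5 + n))
((0*(-3))*b(0 - 1*(-5), -4))*22 + h(-4) = ((0*(-3))*(2*(0 - 1*(-5))/(5 - 4)))*22 - 2 = (0*(2*(0 + 5)/1))*22 - 2 = (0*(2*5*1))*22 - 2 = (0*10)*22 - 2 = 0*22 - 2 = 0 - 2 = -2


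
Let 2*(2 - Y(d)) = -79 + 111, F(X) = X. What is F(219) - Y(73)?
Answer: 233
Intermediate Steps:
Y(d) = -14 (Y(d) = 2 - (-79 + 111)/2 = 2 - 1/2*32 = 2 - 16 = -14)
F(219) - Y(73) = 219 - 1*(-14) = 219 + 14 = 233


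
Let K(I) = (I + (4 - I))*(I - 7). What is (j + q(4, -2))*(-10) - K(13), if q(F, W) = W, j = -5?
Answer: 46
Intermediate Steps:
K(I) = -28 + 4*I (K(I) = 4*(-7 + I) = -28 + 4*I)
(j + q(4, -2))*(-10) - K(13) = (-5 - 2)*(-10) - (-28 + 4*13) = -7*(-10) - (-28 + 52) = 70 - 1*24 = 70 - 24 = 46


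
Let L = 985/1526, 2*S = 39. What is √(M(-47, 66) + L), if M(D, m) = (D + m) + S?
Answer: 2*√5697321/763 ≈ 6.2566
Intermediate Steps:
S = 39/2 (S = (½)*39 = 39/2 ≈ 19.500)
M(D, m) = 39/2 + D + m (M(D, m) = (D + m) + 39/2 = 39/2 + D + m)
L = 985/1526 (L = 985*(1/1526) = 985/1526 ≈ 0.64548)
√(M(-47, 66) + L) = √((39/2 - 47 + 66) + 985/1526) = √(77/2 + 985/1526) = √(29868/763) = 2*√5697321/763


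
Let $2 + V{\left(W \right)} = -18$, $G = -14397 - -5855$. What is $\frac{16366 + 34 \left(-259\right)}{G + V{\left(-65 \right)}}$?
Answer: $- \frac{1260}{1427} \approx -0.88297$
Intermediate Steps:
$G = -8542$ ($G = -14397 + 5855 = -8542$)
$V{\left(W \right)} = -20$ ($V{\left(W \right)} = -2 - 18 = -20$)
$\frac{16366 + 34 \left(-259\right)}{G + V{\left(-65 \right)}} = \frac{16366 + 34 \left(-259\right)}{-8542 - 20} = \frac{16366 - 8806}{-8562} = 7560 \left(- \frac{1}{8562}\right) = - \frac{1260}{1427}$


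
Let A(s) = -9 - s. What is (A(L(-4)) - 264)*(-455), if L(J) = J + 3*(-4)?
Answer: 116935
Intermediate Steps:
L(J) = -12 + J (L(J) = J - 12 = -12 + J)
(A(L(-4)) - 264)*(-455) = ((-9 - (-12 - 4)) - 264)*(-455) = ((-9 - 1*(-16)) - 264)*(-455) = ((-9 + 16) - 264)*(-455) = (7 - 264)*(-455) = -257*(-455) = 116935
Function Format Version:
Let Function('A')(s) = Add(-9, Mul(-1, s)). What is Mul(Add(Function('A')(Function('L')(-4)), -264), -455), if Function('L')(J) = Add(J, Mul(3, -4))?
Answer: 116935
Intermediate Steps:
Function('L')(J) = Add(-12, J) (Function('L')(J) = Add(J, -12) = Add(-12, J))
Mul(Add(Function('A')(Function('L')(-4)), -264), -455) = Mul(Add(Add(-9, Mul(-1, Add(-12, -4))), -264), -455) = Mul(Add(Add(-9, Mul(-1, -16)), -264), -455) = Mul(Add(Add(-9, 16), -264), -455) = Mul(Add(7, -264), -455) = Mul(-257, -455) = 116935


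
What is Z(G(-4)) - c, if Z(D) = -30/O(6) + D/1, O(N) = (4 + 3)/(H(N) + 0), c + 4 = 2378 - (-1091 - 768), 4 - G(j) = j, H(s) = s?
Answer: -29755/7 ≈ -4250.7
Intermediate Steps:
G(j) = 4 - j
c = 4233 (c = -4 + (2378 - (-1091 - 768)) = -4 + (2378 - 1*(-1859)) = -4 + (2378 + 1859) = -4 + 4237 = 4233)
O(N) = 7/N (O(N) = (4 + 3)/(N + 0) = 7/N)
Z(D) = -180/7 + D (Z(D) = -30/(7/6) + D/1 = -30/(7*(1/6)) + D*1 = -30/7/6 + D = -30*6/7 + D = -180/7 + D)
Z(G(-4)) - c = (-180/7 + (4 - 1*(-4))) - 1*4233 = (-180/7 + (4 + 4)) - 4233 = (-180/7 + 8) - 4233 = -124/7 - 4233 = -29755/7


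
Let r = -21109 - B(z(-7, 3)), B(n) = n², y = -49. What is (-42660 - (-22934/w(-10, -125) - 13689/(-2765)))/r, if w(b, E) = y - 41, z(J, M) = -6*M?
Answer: 1068058552/533360205 ≈ 2.0025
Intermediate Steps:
w(b, E) = -90 (w(b, E) = -49 - 41 = -90)
r = -21433 (r = -21109 - (-6*3)² = -21109 - 1*(-18)² = -21109 - 1*324 = -21109 - 324 = -21433)
(-42660 - (-22934/w(-10, -125) - 13689/(-2765)))/r = (-42660 - (-22934/(-90) - 13689/(-2765)))/(-21433) = (-42660 - (-22934*(-1/90) - 13689*(-1/2765)))*(-1/21433) = (-42660 - (11467/45 + 13689/2765))*(-1/21433) = (-42660 - 1*6464452/24885)*(-1/21433) = (-42660 - 6464452/24885)*(-1/21433) = -1068058552/24885*(-1/21433) = 1068058552/533360205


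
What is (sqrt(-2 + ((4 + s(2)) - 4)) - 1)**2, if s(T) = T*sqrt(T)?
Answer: (1 - sqrt(2)*sqrt(-1 + sqrt(2)))**2 ≈ 0.0080677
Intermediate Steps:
s(T) = T**(3/2)
(sqrt(-2 + ((4 + s(2)) - 4)) - 1)**2 = (sqrt(-2 + ((4 + 2**(3/2)) - 4)) - 1)**2 = (sqrt(-2 + ((4 + 2*sqrt(2)) - 4)) - 1)**2 = (sqrt(-2 + 2*sqrt(2)) - 1)**2 = (-1 + sqrt(-2 + 2*sqrt(2)))**2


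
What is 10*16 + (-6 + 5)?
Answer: 159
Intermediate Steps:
10*16 + (-6 + 5) = 160 - 1 = 159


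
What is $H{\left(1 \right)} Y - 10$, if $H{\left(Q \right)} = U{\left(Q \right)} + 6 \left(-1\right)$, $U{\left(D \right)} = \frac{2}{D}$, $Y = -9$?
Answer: $26$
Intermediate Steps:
$H{\left(Q \right)} = -6 + \frac{2}{Q}$ ($H{\left(Q \right)} = \frac{2}{Q} + 6 \left(-1\right) = \frac{2}{Q} - 6 = -6 + \frac{2}{Q}$)
$H{\left(1 \right)} Y - 10 = \left(-6 + \frac{2}{1}\right) \left(-9\right) - 10 = \left(-6 + 2 \cdot 1\right) \left(-9\right) - 10 = \left(-6 + 2\right) \left(-9\right) - 10 = \left(-4\right) \left(-9\right) - 10 = 36 - 10 = 26$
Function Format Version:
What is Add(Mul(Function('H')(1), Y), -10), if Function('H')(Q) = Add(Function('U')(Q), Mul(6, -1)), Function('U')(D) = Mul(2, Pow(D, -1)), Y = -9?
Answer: 26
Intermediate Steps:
Function('H')(Q) = Add(-6, Mul(2, Pow(Q, -1))) (Function('H')(Q) = Add(Mul(2, Pow(Q, -1)), Mul(6, -1)) = Add(Mul(2, Pow(Q, -1)), -6) = Add(-6, Mul(2, Pow(Q, -1))))
Add(Mul(Function('H')(1), Y), -10) = Add(Mul(Add(-6, Mul(2, Pow(1, -1))), -9), -10) = Add(Mul(Add(-6, Mul(2, 1)), -9), -10) = Add(Mul(Add(-6, 2), -9), -10) = Add(Mul(-4, -9), -10) = Add(36, -10) = 26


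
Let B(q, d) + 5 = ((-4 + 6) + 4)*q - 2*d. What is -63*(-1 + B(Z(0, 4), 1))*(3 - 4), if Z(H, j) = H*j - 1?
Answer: -882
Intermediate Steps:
Z(H, j) = -1 + H*j
B(q, d) = -5 - 2*d + 6*q (B(q, d) = -5 + (((-4 + 6) + 4)*q - 2*d) = -5 + ((2 + 4)*q - 2*d) = -5 + (6*q - 2*d) = -5 + (-2*d + 6*q) = -5 - 2*d + 6*q)
-63*(-1 + B(Z(0, 4), 1))*(3 - 4) = -63*(-1 + (-5 - 2*1 + 6*(-1 + 0*4)))*(3 - 4) = -63*(-1 + (-5 - 2 + 6*(-1 + 0)))*(-1) = -63*(-1 + (-5 - 2 + 6*(-1)))*(-1) = -63*(-1 + (-5 - 2 - 6))*(-1) = -63*(-1 - 13)*(-1) = -(-882)*(-1) = -63*14 = -882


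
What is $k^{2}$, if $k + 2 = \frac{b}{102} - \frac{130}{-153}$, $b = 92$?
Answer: $\frac{1444}{23409} \approx 0.061686$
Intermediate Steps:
$k = - \frac{38}{153}$ ($k = -2 + \left(\frac{92}{102} - \frac{130}{-153}\right) = -2 + \left(92 \cdot \frac{1}{102} - - \frac{130}{153}\right) = -2 + \left(\frac{46}{51} + \frac{130}{153}\right) = -2 + \frac{268}{153} = - \frac{38}{153} \approx -0.24837$)
$k^{2} = \left(- \frac{38}{153}\right)^{2} = \frac{1444}{23409}$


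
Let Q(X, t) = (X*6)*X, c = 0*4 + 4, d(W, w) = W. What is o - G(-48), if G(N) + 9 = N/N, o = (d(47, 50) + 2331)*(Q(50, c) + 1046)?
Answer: 38157396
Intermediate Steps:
c = 4 (c = 0 + 4 = 4)
Q(X, t) = 6*X² (Q(X, t) = (6*X)*X = 6*X²)
o = 38157388 (o = (47 + 2331)*(6*50² + 1046) = 2378*(6*2500 + 1046) = 2378*(15000 + 1046) = 2378*16046 = 38157388)
G(N) = -8 (G(N) = -9 + N/N = -9 + 1 = -8)
o - G(-48) = 38157388 - 1*(-8) = 38157388 + 8 = 38157396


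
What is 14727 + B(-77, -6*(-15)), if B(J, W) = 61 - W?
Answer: 14698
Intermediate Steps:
14727 + B(-77, -6*(-15)) = 14727 + (61 - (-6)*(-15)) = 14727 + (61 - 1*90) = 14727 + (61 - 90) = 14727 - 29 = 14698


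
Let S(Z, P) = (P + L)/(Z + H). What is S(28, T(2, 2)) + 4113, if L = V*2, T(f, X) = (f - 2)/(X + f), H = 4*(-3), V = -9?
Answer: 32895/8 ≈ 4111.9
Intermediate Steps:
H = -12
T(f, X) = (-2 + f)/(X + f)
L = -18 (L = -9*2 = -18)
S(Z, P) = (-18 + P)/(-12 + Z) (S(Z, P) = (P - 18)/(Z - 12) = (-18 + P)/(-12 + Z))
S(28, T(2, 2)) + 4113 = (-18 + (-2 + 2)/(2 + 2))/(-12 + 28) + 4113 = (-18 + 0/4)/16 + 4113 = (-18 + (¼)*0)/16 + 4113 = (-18 + 0)/16 + 4113 = (1/16)*(-18) + 4113 = -9/8 + 4113 = 32895/8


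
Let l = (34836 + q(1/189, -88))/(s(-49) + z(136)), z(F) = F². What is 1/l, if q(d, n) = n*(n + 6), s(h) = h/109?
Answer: 2016015/4583668 ≈ 0.43983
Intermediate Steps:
s(h) = h/109 (s(h) = h*(1/109) = h/109)
q(d, n) = n*(6 + n)
l = 4583668/2016015 (l = (34836 - 88*(6 - 88))/((1/109)*(-49) + 136²) = (34836 - 88*(-82))/(-49/109 + 18496) = (34836 + 7216)/(2016015/109) = 42052*(109/2016015) = 4583668/2016015 ≈ 2.2736)
1/l = 1/(4583668/2016015) = 2016015/4583668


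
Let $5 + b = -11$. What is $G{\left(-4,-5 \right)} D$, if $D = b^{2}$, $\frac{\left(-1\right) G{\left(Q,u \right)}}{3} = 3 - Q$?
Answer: $-5376$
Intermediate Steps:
$b = -16$ ($b = -5 - 11 = -16$)
$G{\left(Q,u \right)} = -9 + 3 Q$ ($G{\left(Q,u \right)} = - 3 \left(3 - Q\right) = -9 + 3 Q$)
$D = 256$ ($D = \left(-16\right)^{2} = 256$)
$G{\left(-4,-5 \right)} D = \left(-9 + 3 \left(-4\right)\right) 256 = \left(-9 - 12\right) 256 = \left(-21\right) 256 = -5376$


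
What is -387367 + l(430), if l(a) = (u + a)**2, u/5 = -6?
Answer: -227367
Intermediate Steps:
u = -30 (u = 5*(-6) = -30)
l(a) = (-30 + a)**2
-387367 + l(430) = -387367 + (-30 + 430)**2 = -387367 + 400**2 = -387367 + 160000 = -227367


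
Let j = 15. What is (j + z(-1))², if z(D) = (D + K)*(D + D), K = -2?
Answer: 441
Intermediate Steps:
z(D) = 2*D*(-2 + D) (z(D) = (D - 2)*(D + D) = (-2 + D)*(2*D) = 2*D*(-2 + D))
(j + z(-1))² = (15 + 2*(-1)*(-2 - 1))² = (15 + 2*(-1)*(-3))² = (15 + 6)² = 21² = 441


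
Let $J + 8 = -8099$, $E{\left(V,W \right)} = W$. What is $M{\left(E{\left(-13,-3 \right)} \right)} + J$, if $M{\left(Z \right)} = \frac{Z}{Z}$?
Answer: $-8106$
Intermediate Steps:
$J = -8107$ ($J = -8 - 8099 = -8107$)
$M{\left(Z \right)} = 1$
$M{\left(E{\left(-13,-3 \right)} \right)} + J = 1 - 8107 = -8106$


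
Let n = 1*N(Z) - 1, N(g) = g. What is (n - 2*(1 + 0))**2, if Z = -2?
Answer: 25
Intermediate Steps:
n = -3 (n = 1*(-2) - 1 = -2 - 1 = -3)
(n - 2*(1 + 0))**2 = (-3 - 2*(1 + 0))**2 = (-3 - 2*1)**2 = (-3 - 2)**2 = (-5)**2 = 25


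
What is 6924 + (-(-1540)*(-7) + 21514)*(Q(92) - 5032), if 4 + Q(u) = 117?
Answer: -52793622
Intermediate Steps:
Q(u) = 113 (Q(u) = -4 + 117 = 113)
6924 + (-(-1540)*(-7) + 21514)*(Q(92) - 5032) = 6924 + (-(-1540)*(-7) + 21514)*(113 - 5032) = 6924 + (-22*490 + 21514)*(-4919) = 6924 + (-10780 + 21514)*(-4919) = 6924 + 10734*(-4919) = 6924 - 52800546 = -52793622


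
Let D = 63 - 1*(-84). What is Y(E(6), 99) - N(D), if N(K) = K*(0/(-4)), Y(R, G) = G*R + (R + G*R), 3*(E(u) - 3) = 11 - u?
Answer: 2786/3 ≈ 928.67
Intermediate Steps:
D = 147 (D = 63 + 84 = 147)
E(u) = 20/3 - u/3 (E(u) = 3 + (11 - u)/3 = 3 + (11/3 - u/3) = 20/3 - u/3)
Y(R, G) = R + 2*G*R
N(K) = 0 (N(K) = K*(0*(-¼)) = K*0 = 0)
Y(E(6), 99) - N(D) = (20/3 - ⅓*6)*(1 + 2*99) - 1*0 = (20/3 - 2)*(1 + 198) + 0 = (14/3)*199 + 0 = 2786/3 + 0 = 2786/3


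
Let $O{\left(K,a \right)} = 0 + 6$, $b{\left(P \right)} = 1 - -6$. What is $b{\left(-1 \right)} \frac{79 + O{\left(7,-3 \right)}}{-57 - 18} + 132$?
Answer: $\frac{1861}{15} \approx 124.07$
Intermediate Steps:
$b{\left(P \right)} = 7$ ($b{\left(P \right)} = 1 + 6 = 7$)
$O{\left(K,a \right)} = 6$
$b{\left(-1 \right)} \frac{79 + O{\left(7,-3 \right)}}{-57 - 18} + 132 = 7 \frac{79 + 6}{-57 - 18} + 132 = 7 \frac{85}{-75} + 132 = 7 \cdot 85 \left(- \frac{1}{75}\right) + 132 = 7 \left(- \frac{17}{15}\right) + 132 = - \frac{119}{15} + 132 = \frac{1861}{15}$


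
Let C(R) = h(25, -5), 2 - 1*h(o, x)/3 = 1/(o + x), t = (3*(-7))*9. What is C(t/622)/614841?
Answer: 39/4098940 ≈ 9.5147e-6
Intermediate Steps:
t = -189 (t = -21*9 = -189)
h(o, x) = 6 - 3/(o + x)
C(R) = 117/20 (C(R) = 3*(-1 + 2*25 + 2*(-5))/(25 - 5) = 3*(-1 + 50 - 10)/20 = 3*(1/20)*39 = 117/20)
C(t/622)/614841 = (117/20)/614841 = (117/20)*(1/614841) = 39/4098940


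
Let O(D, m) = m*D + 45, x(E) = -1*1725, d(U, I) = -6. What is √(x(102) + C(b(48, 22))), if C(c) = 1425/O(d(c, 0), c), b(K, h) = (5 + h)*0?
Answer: 2*I*√3810/3 ≈ 41.15*I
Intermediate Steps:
b(K, h) = 0
x(E) = -1725
O(D, m) = 45 + D*m (O(D, m) = D*m + 45 = 45 + D*m)
C(c) = 1425/(45 - 6*c)
√(x(102) + C(b(48, 22))) = √(-1725 - 475/(-15 + 2*0)) = √(-1725 - 475/(-15 + 0)) = √(-1725 - 475/(-15)) = √(-1725 - 475*(-1/15)) = √(-1725 + 95/3) = √(-5080/3) = 2*I*√3810/3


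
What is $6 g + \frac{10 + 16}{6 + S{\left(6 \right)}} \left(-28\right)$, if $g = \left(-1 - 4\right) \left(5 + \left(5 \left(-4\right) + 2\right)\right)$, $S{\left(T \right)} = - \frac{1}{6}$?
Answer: $\frac{1326}{5} \approx 265.2$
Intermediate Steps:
$S{\left(T \right)} = - \frac{1}{6}$ ($S{\left(T \right)} = \left(-1\right) \frac{1}{6} = - \frac{1}{6}$)
$g = 65$ ($g = - 5 \left(5 + \left(-20 + 2\right)\right) = - 5 \left(5 - 18\right) = \left(-5\right) \left(-13\right) = 65$)
$6 g + \frac{10 + 16}{6 + S{\left(6 \right)}} \left(-28\right) = 6 \cdot 65 + \frac{10 + 16}{6 - \frac{1}{6}} \left(-28\right) = 390 + \frac{26}{\frac{35}{6}} \left(-28\right) = 390 + 26 \cdot \frac{6}{35} \left(-28\right) = 390 + \frac{156}{35} \left(-28\right) = 390 - \frac{624}{5} = \frac{1326}{5}$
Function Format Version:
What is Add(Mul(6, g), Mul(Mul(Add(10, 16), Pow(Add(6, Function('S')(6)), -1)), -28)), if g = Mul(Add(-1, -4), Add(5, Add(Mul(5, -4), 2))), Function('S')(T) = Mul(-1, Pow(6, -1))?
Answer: Rational(1326, 5) ≈ 265.20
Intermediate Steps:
Function('S')(T) = Rational(-1, 6) (Function('S')(T) = Mul(-1, Rational(1, 6)) = Rational(-1, 6))
g = 65 (g = Mul(-5, Add(5, Add(-20, 2))) = Mul(-5, Add(5, -18)) = Mul(-5, -13) = 65)
Add(Mul(6, g), Mul(Mul(Add(10, 16), Pow(Add(6, Function('S')(6)), -1)), -28)) = Add(Mul(6, 65), Mul(Mul(Add(10, 16), Pow(Add(6, Rational(-1, 6)), -1)), -28)) = Add(390, Mul(Mul(26, Pow(Rational(35, 6), -1)), -28)) = Add(390, Mul(Mul(26, Rational(6, 35)), -28)) = Add(390, Mul(Rational(156, 35), -28)) = Add(390, Rational(-624, 5)) = Rational(1326, 5)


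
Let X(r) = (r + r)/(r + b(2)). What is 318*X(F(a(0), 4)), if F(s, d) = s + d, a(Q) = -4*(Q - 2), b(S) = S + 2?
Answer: 477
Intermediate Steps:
b(S) = 2 + S
a(Q) = 8 - 4*Q (a(Q) = -4*(-2 + Q) = 8 - 4*Q)
F(s, d) = d + s
X(r) = 2*r/(4 + r) (X(r) = (r + r)/(r + (2 + 2)) = (2*r)/(r + 4) = (2*r)/(4 + r) = 2*r/(4 + r))
318*X(F(a(0), 4)) = 318*(2*(4 + (8 - 4*0))/(4 + (4 + (8 - 4*0)))) = 318*(2*(4 + (8 + 0))/(4 + (4 + (8 + 0)))) = 318*(2*(4 + 8)/(4 + (4 + 8))) = 318*(2*12/(4 + 12)) = 318*(2*12/16) = 318*(2*12*(1/16)) = 318*(3/2) = 477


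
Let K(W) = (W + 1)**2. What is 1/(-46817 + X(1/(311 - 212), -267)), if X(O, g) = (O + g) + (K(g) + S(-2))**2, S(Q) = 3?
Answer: 99/495672110704 ≈ 1.9973e-10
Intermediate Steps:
K(W) = (1 + W)**2
X(O, g) = O + g + (3 + (1 + g)**2)**2 (X(O, g) = (O + g) + ((1 + g)**2 + 3)**2 = (O + g) + (3 + (1 + g)**2)**2 = O + g + (3 + (1 + g)**2)**2)
1/(-46817 + X(1/(311 - 212), -267)) = 1/(-46817 + (1/(311 - 212) - 267 + (3 + (1 - 267)**2)**2)) = 1/(-46817 + (1/99 - 267 + (3 + (-266)**2)**2)) = 1/(-46817 + (1/99 - 267 + (3 + 70756)**2)) = 1/(-46817 + (1/99 - 267 + 70759**2)) = 1/(-46817 + (1/99 - 267 + 5006836081)) = 1/(-46817 + 495676745587/99) = 1/(495672110704/99) = 99/495672110704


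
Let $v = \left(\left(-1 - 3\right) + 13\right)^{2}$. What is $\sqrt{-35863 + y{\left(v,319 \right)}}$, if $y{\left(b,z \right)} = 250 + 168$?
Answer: $i \sqrt{35445} \approx 188.27 i$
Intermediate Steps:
$v = 81$ ($v = \left(-4 + 13\right)^{2} = 9^{2} = 81$)
$y{\left(b,z \right)} = 418$
$\sqrt{-35863 + y{\left(v,319 \right)}} = \sqrt{-35863 + 418} = \sqrt{-35445} = i \sqrt{35445}$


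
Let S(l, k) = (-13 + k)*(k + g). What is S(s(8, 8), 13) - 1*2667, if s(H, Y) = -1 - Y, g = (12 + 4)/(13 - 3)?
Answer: -2667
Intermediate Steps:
g = 8/5 (g = 16/10 = 16*(⅒) = 8/5 ≈ 1.6000)
S(l, k) = (-13 + k)*(8/5 + k) (S(l, k) = (-13 + k)*(k + 8/5) = (-13 + k)*(8/5 + k))
S(s(8, 8), 13) - 1*2667 = (-104/5 + 13² - 57/5*13) - 1*2667 = (-104/5 + 169 - 741/5) - 2667 = 0 - 2667 = -2667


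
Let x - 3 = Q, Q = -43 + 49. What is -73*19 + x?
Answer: -1378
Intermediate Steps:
Q = 6
x = 9 (x = 3 + 6 = 9)
-73*19 + x = -73*19 + 9 = -1387 + 9 = -1378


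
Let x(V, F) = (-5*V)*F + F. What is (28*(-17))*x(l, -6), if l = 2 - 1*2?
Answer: 2856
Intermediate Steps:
l = 0 (l = 2 - 2 = 0)
x(V, F) = F - 5*F*V (x(V, F) = -5*F*V + F = F - 5*F*V)
(28*(-17))*x(l, -6) = (28*(-17))*(-6*(1 - 5*0)) = -(-2856)*(1 + 0) = -(-2856) = -476*(-6) = 2856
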